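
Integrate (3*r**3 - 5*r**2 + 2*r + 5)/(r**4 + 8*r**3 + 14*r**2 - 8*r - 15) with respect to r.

Factor the denominator: (r - 1)*(r + 1)*(r + 3)*(r + 5).
Partial-fraction decomposition: 505/(48*(r + 5)) - 127/(16*(r + 3)) + 5/(16*(r + 1)) + 5/(48*(r - 1)).
Integrate each term: A/(r−a) contributes A·log|r−a|.

5*log(r - 1)/48 + 5*log(r + 1)/16 - 127*log(r + 3)/16 + 505*log(r + 5)/48 + C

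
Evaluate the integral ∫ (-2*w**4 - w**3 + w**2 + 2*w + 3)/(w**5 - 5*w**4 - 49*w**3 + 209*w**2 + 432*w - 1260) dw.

-5079*log(w - 7)/1300 + 1337*log(w - 5)/528 - 29*log(w - 2)/600 + 43*log(w + 3)/400 - 783*log(w + 6)/1144 + C

Factor the denominator: (w - 7)*(w - 5)*(w - 2)*(w + 3)*(w + 6).
Partial-fraction decomposition: -783/(1144*(w + 6)) + 43/(400*(w + 3)) - 29/(600*(w - 2)) + 1337/(528*(w - 5)) - 5079/(1300*(w - 7)).
Integrate each term: A/(w−a) contributes A·log|w−a|.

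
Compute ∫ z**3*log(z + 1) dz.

z**4*log(z + 1)/4 - z**4/16 + z**3/12 - z**2/8 + z/4 - log(z + 1)/4 + C

Use integration by parts with u = log(z + 1), dv = z**3 dz.
Then du = 1/(z + 1) dz and v = z**4/4.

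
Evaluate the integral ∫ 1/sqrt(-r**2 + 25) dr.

Substitute r = 5·sin(θ), so dr = 5·cos(θ) dθ and the radical becomes sqrt(-r**2 + 25) = 5·cos(θ) by the Pythagorean identity.
Integrate the resulting trig expression in θ, then back-substitute θ = asin(r/5), sin(θ) = r/5, cos(θ) = sqrt(-r**2 + 25)/5 (absorbing any constant into C).

asin(r/5) + C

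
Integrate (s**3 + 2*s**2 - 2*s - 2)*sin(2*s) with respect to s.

-s**3*cos(2*s)/2 + 3*s**2*sin(2*s)/4 - s**2*cos(2*s) + s*sin(2*s) + 7*s*cos(2*s)/4 - 7*sin(2*s)/8 + 3*cos(2*s)/2 + C

Use integration by parts with u = s**3 + 2*s**2 - 2*s - 2, dv = sin(2*s) ds, so v = -cos(2*s)/2.
Apply parts 3 times (tabular method): alternate signs, differentiate u down to 0, integrate dv up.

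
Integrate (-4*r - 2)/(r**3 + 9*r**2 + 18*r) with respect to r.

-log(r)/9 - 10*log(r + 3)/9 + 11*log(r + 6)/9 + C

Factor the denominator: r*(r + 3)*(r + 6).
Partial-fraction decomposition: 11/(9*(r + 6)) - 10/(9*(r + 3)) - 1/(9*r).
Integrate each term: A/(r−a) contributes A·log|r−a|.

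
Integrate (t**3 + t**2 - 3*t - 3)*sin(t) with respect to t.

Use integration by parts with u = t**3 + t**2 - 3*t - 3, dv = sin(t) dt, so v = -cos(t).
Apply parts 3 times (tabular method): alternate signs, differentiate u down to 0, integrate dv up.

-t**3*cos(t) + 3*t**2*sin(t) - t**2*cos(t) + 2*t*sin(t) + 9*t*cos(t) - 9*sin(t) + 5*cos(t) + C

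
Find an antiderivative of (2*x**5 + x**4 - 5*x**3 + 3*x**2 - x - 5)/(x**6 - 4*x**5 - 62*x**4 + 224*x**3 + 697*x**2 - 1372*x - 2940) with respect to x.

Factor the denominator: (x - 7)*(x - 5)*(x - 3)*(x + 2)**2*(x + 7).
Partial-fraction decomposition: 9783/(14000*(x + 7)) - 3481/(99225*(x + 2)) - 1/(1575*(x + 2)**2) + 451/(2000*(x - 3)) - 2105/(784*(x - 5)) + 34435/(9072*(x - 7)).
Integrate each term; A/(x−a) gives A·log|x−a|; A/(x−a)² gives −A/(x−a).

34435*log(x - 7)/9072 - 2105*log(x - 5)/784 + 451*log(x - 3)/2000 - 3481*log(x + 2)/99225 + 9783*log(x + 7)/14000 + 1/(1575*x + 3150) + C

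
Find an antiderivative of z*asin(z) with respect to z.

z**2*asin(z)/2 + z*sqrt(-z**2 + 1)/4 - asin(z)/4 + C

Use integration by parts with u = arcsin(z), dv = z dz.
Then du = 1/sqrt(-z**2 + 1) dz.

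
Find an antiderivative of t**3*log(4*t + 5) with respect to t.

t**4*log(4*t + 5)/4 - t**4/16 + 5*t**3/48 - 25*t**2/128 + 125*t/256 - 625*log(4*t + 5)/1024 + C

Use integration by parts with u = log(4*t + 5), dv = t**3 dt.
Then du = 4/(4*t + 5) dt and v = t**4/4.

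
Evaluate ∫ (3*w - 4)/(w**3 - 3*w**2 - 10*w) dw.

Factor the denominator: w*(w - 5)*(w + 2).
Partial-fraction decomposition: -5/(7*(w + 2)) + 11/(35*(w - 5)) + 2/(5*w).
Integrate each term: A/(w−a) contributes A·log|w−a|.

2*log(w)/5 + 11*log(w - 5)/35 - 5*log(w + 2)/7 + C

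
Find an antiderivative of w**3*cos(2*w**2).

w**2*sin(2*w**2)/4 + cos(2*w**2)/8 + C

Let u = w², du = 2w dw; rewrite as (1/2)∫ u^1·cos(2u) du.
Now integrate by parts 1 time.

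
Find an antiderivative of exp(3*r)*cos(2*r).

2*exp(3*r)*sin(2*r)/13 + 3*exp(3*r)*cos(2*r)/13 + C

Let I denote the integral. Integrate by parts with u = cos(2*r), dv = exp(3*r) dr, so v = exp(3*r)/3: I = exp(3*r)*cos(2*r)/3 + (2/3)·∫ exp(3*r)*sin(2*r) dr.
Apply parts again with u = sin(2*r), dv = exp(3*r) dr: ∫ exp(3*r)*sin(2*r) dr = exp(3*r)*sin(2*r)/3 − (2/3)·I. Substituting back brings back I: I = 2*exp(3*r)*sin(2*r)/9 + exp(3*r)*cos(2*r)/3 − (4/9)·I.
Solving for I: (1 + 4/9)·I equals the remaining terms, so I = (9/13)·(2*exp(3*r)*sin(2*r)/9 + exp(3*r)*cos(2*r)/3).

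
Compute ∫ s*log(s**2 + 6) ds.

s**2*log(s**2 + 6)/2 - s**2/2 + 3*log(s**2 + 6) + C

Let u = s**2 + 6, so du = (2*s) ds.
The integral becomes (1/2)·∫ log(u) du; integrate by parts with u′=log(u), dv′=du.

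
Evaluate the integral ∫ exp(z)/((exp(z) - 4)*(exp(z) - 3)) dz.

log(exp(z) - 4) - log(exp(z) - 3) + C

Let u = e^z, du = e^z dz.
The integral becomes ∫ du/((u-4)(u-3)); decompose into partial fractions.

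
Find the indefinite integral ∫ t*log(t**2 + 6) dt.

t**2*log(t**2 + 6)/2 - t**2/2 + 3*log(t**2 + 6) + C

Let u = t**2 + 6, so du = (2*t) dt.
The integral becomes (1/2)·∫ log(u) du; integrate by parts with u′=log(u), dv′=du.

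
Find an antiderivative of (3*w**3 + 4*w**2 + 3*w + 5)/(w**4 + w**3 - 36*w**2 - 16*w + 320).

Factor the denominator: (w - 4)**2*(w + 4)*(w + 5).
Partial-fraction decomposition: 95/(27*(w + 5)) - 135/(64*(w + 4)) + 2749/(1728*(w - 4)) + 91/(24*(w - 4)**2).
Integrate each term; A/(w−a) gives A·log|w−a|; A/(w−a)² gives −A/(w−a).

2749*log(w - 4)/1728 - 135*log(w + 4)/64 + 95*log(w + 5)/27 - 91/(24*w - 96) + C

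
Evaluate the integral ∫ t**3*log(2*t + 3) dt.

Use integration by parts with u = log(2*t + 3), dv = t**3 dt.
Then du = 2/(2*t + 3) dt and v = t**4/4.

t**4*log(2*t + 3)/4 - t**4/16 + t**3/8 - 9*t**2/32 + 27*t/32 - 81*log(2*t + 3)/64 + C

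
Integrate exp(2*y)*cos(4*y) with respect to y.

Let I denote the integral. Integrate by parts with u = cos(4*y), dv = exp(2*y) dy, so v = exp(2*y)/2: I = exp(2*y)*cos(4*y)/2 + 2·∫ exp(2*y)*sin(4*y) dy.
Apply parts again with u = sin(4*y), dv = exp(2*y) dy: ∫ exp(2*y)*sin(4*y) dy = exp(2*y)*sin(4*y)/2 − 2·I. Substituting back brings back I: I = exp(2*y)*sin(4*y) + exp(2*y)*cos(4*y)/2 − 4·I.
Solving for I: (1 + 4)·I equals the remaining terms, so I = (1/5)·(exp(2*y)*sin(4*y) + exp(2*y)*cos(4*y)/2).

exp(2*y)*sin(4*y)/5 + exp(2*y)*cos(4*y)/10 + C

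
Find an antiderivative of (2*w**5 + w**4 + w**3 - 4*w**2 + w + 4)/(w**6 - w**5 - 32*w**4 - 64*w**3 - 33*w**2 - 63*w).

-4*log(w)/63 + 36173*log(w - 7)/35000 + 8143*log(w + 3)/9000 + 313*log(w**2 + 1)/5000 + 91*atan(w)/2500 + 467/(300*w + 900) + C

Factor the denominator: w*(w - 7)*(w + 3)**2*(w**2 + 1).
Partial-fraction decomposition: (313*w + 91)/(2500*(w**2 + 1)) + 8143/(9000*(w + 3)) - 467/(300*(w + 3)**2) + 36173/(35000*(w - 7)) - 4/(63*w).
Integrate each term; A/(w−a) gives A·log|w−a|; the (Bw+D)/(w²+p²) term gives a log and an atan.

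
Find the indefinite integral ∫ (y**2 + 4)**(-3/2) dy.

Substitute y = 2·tan(θ), so dy = 2·sec(θ)^2 dθ and the radical becomes sqrt(y**2 + 4) = 2·sec(θ) by the Pythagorean identity.
Integrate the resulting trig expression in θ, then back-substitute tan(θ) = y/2, sec(θ) = sqrt(y**2 + 4)/2 (absorbing any constant into C).

y/(4*sqrt(y**2 + 4)) + C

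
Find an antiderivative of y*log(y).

y**2*log(y)/2 - y**2/4 + C

Use integration by parts with u = log(y), dv = y dy.
Then du = 1/y dy and v = y**2/2.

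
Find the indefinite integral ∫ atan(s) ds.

Use integration by parts with u = arctan(s), dv = ds.
Then du = 1/(s**2 + 1) ds.

s*atan(s) - log(s**2 + 1)/2 + C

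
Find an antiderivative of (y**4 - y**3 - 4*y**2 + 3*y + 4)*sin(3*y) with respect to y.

-y**4*cos(3*y)/3 + 4*y**3*sin(3*y)/9 + y**3*cos(3*y)/3 - y**2*sin(3*y)/3 + 16*y**2*cos(3*y)/9 - 32*y*sin(3*y)/27 - 11*y*cos(3*y)/9 + 11*sin(3*y)/27 - 140*cos(3*y)/81 + C

Use integration by parts with u = y**4 - y**3 - 4*y**2 + 3*y + 4, dv = sin(3*y) dy, so v = -cos(3*y)/3.
Apply parts 4 times (tabular method): alternate signs, differentiate u down to 0, integrate dv up.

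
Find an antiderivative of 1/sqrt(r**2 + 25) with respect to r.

log(r + sqrt(r**2 + 25)) + C

Substitute r = 5·tan(θ), so dr = 5·sec(θ)^2 dθ and the radical becomes sqrt(r**2 + 25) = 5·sec(θ) by the Pythagorean identity.
Integrate the resulting trig expression in θ, then back-substitute tan(θ) = r/5, sec(θ) = sqrt(r**2 + 25)/5 (absorbing any constant into C).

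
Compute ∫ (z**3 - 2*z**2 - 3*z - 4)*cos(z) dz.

z**3*sin(z) - 2*z**2*sin(z) + 3*z**2*cos(z) - 9*z*sin(z) - 4*z*cos(z) - 9*cos(z) + C

Use integration by parts with u = z**3 - 2*z**2 - 3*z - 4, dv = cos(z) dz, so v = sin(z).
Apply parts 3 times (tabular method): alternate signs, differentiate u down to 0, integrate dv up.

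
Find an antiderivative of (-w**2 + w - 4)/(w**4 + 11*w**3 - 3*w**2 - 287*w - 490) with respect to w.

Factor the denominator: (w - 5)*(w + 2)*(w + 7)**2.
Partial-fraction decomposition: -1/(30*(w + 7)) - 1/(w + 7)**2 + 2/(35*(w + 2)) - 1/(42*(w - 5)).
Integrate each term; A/(w−a) gives A·log|w−a|; A/(w−a)² gives −A/(w−a).

-log(w - 5)/42 + 2*log(w + 2)/35 - log(w + 7)/30 + 1/(w + 7) + C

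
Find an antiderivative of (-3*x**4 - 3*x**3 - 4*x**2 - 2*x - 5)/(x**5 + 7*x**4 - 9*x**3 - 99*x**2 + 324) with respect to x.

-371*log(x - 3)/324 + 97*log(x - 2)/200 + 7753*log(x + 3)/2700 - 3377*log(x + 6)/648 + 197/(90*x + 270) + C

Factor the denominator: (x - 3)*(x - 2)*(x + 3)**2*(x + 6).
Partial-fraction decomposition: -3377/(648*(x + 6)) + 7753/(2700*(x + 3)) - 197/(90*(x + 3)**2) + 97/(200*(x - 2)) - 371/(324*(x - 3)).
Integrate each term; A/(x−a) gives A·log|x−a|; A/(x−a)² gives −A/(x−a).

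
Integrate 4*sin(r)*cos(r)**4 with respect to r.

-4*cos(r)**5/5 + C

Let u = cos(r), so du = (-sin(r)) dr.
Rewriting, the integral becomes -4·∫ u^4 du = -4·u^5/5.
Substituting back, u = cos(r).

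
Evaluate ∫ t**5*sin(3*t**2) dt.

-t**4*cos(3*t**2)/6 + t**2*sin(3*t**2)/9 + cos(3*t**2)/27 + C

Let u = t², du = 2t dt; rewrite as (1/2)∫ u^2·sin(3u) du.
Now integrate by parts 2 times.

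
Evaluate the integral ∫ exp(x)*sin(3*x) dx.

Let I denote the integral. Integrate by parts with u = sin(3*x), dv = exp(x) dx, so v = exp(x): I = exp(x)*sin(3*x) − 3·∫ exp(x)*cos(3*x) dx.
Apply parts again with u = cos(3*x), dv = exp(x) dx: ∫ exp(x)*cos(3*x) dx = exp(x)*cos(3*x) + 3·I. Substituting back brings back I: I = exp(x)*sin(3*x) - 3*exp(x)*cos(3*x) − 9·I.
Solving for I: (1 + 9)·I equals the remaining terms, so I = (1/10)·(exp(x)*sin(3*x) - 3*exp(x)*cos(3*x)).

exp(x)*sin(3*x)/10 - 3*exp(x)*cos(3*x)/10 + C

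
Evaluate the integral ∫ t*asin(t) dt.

t**2*asin(t)/2 + t*sqrt(-t**2 + 1)/4 - asin(t)/4 + C

Use integration by parts with u = arcsin(t), dv = t dt.
Then du = 1/sqrt(-t**2 + 1) dt.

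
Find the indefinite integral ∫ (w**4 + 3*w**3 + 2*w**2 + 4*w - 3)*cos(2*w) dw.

w**4*sin(2*w)/2 + 3*w**3*sin(2*w)/2 + w**3*cos(2*w) - w**2*sin(2*w)/2 + 9*w**2*cos(2*w)/4 - w*sin(2*w)/4 - w*cos(2*w)/2 - 5*sin(2*w)/4 - cos(2*w)/8 + C

Use integration by parts with u = w**4 + 3*w**3 + 2*w**2 + 4*w - 3, dv = cos(2*w) dw, so v = sin(2*w)/2.
Apply parts 4 times (tabular method): alternate signs, differentiate u down to 0, integrate dv up.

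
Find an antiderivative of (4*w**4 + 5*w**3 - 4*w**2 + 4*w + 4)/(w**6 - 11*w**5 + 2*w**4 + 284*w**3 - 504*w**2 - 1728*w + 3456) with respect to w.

Factor the denominator: (w - 6)**2*(w - 4)*(w - 2)*(w + 3)*(w + 4).
Partial-fraction decomposition: -157/(1200*(w + 4)) + 29/(567*(w + 3)) - 5/(48*(w - 2)) + 325/(112*(w - 4)) - 88061/(32400*(w - 6)) + 1537/(180*(w - 6)**2).
Integrate each term; A/(w−a) gives A·log|w−a|; A/(w−a)² gives −A/(w−a).

-88061*log(w - 6)/32400 + 325*log(w - 4)/112 - 5*log(w - 2)/48 + 29*log(w + 3)/567 - 157*log(w + 4)/1200 - 1537/(180*w - 1080) + C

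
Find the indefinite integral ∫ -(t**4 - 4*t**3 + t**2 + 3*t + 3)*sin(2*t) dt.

t**4*cos(2*t)/2 - t**3*sin(2*t) - 2*t**3*cos(2*t) + 3*t**2*sin(2*t) - t**2*cos(2*t) + t*sin(2*t) + 9*t*cos(2*t)/2 - 9*sin(2*t)/4 + 2*cos(2*t) + C

Use integration by parts with u = t**4 - 4*t**3 + t**2 + 3*t + 3, dv = -sin(2*t) dt, so v = cos(2*t)/2.
Apply parts 4 times (tabular method): alternate signs, differentiate u down to 0, integrate dv up.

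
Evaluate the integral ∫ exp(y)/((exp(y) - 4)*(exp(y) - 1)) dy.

Let u = e^y, du = e^y dy.
The integral becomes ∫ du/((u-1)(u-4)); decompose into partial fractions.

log(exp(y) - 4)/3 - log(exp(y) - 1)/3 + C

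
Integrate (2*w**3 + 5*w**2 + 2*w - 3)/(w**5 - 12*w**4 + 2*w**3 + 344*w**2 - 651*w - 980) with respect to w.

-577*log(w - 7)/1152 + 71*log(w - 4)/135 + log(w + 1)/640 - 23*log(w + 5)/864 - 157/(48*w - 336) + C

Factor the denominator: (w - 7)**2*(w - 4)*(w + 1)*(w + 5).
Partial-fraction decomposition: -23/(864*(w + 5)) + 1/(640*(w + 1)) + 71/(135*(w - 4)) - 577/(1152*(w - 7)) + 157/(48*(w - 7)**2).
Integrate each term; A/(w−a) gives A·log|w−a|; A/(w−a)² gives −A/(w−a).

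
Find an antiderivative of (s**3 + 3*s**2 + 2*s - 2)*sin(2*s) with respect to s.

-s**3*cos(2*s)/2 + 3*s**2*sin(2*s)/4 - 3*s**2*cos(2*s)/2 + 3*s*sin(2*s)/2 - s*cos(2*s)/4 + sin(2*s)/8 + 7*cos(2*s)/4 + C

Use integration by parts with u = s**3 + 3*s**2 + 2*s - 2, dv = sin(2*s) ds, so v = -cos(2*s)/2.
Apply parts 3 times (tabular method): alternate signs, differentiate u down to 0, integrate dv up.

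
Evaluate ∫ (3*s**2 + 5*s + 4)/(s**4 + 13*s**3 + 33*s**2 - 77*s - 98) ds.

26*log(s - 2)/243 - log(s + 1)/54 - 43*log(s + 7)/486 - 58/(27*s + 189) + C

Factor the denominator: (s - 2)*(s + 1)*(s + 7)**2.
Partial-fraction decomposition: -43/(486*(s + 7)) + 58/(27*(s + 7)**2) - 1/(54*(s + 1)) + 26/(243*(s - 2)).
Integrate each term; A/(s−a) gives A·log|s−a|; A/(s−a)² gives −A/(s−a).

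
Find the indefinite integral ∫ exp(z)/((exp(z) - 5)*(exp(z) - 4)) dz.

log(exp(z) - 5) - log(exp(z) - 4) + C

Let u = e^z, du = e^z dz.
The integral becomes ∫ du/((u-5)(u-4)); decompose into partial fractions.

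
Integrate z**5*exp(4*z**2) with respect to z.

Let u = z², du = 2z dz; rewrite as (1/2)∫ u^2·exp(4u) du.
Now integrate by parts 2 times.

(8*z**4 - 4*z**2 + 1)*exp(4*z**2)/64 + C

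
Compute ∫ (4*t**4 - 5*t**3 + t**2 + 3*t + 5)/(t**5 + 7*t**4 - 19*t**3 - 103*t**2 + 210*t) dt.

log(t)/42 + 53*log(t - 3)/60 - 13*log(t - 2)/42 - 157*log(t + 5)/28 + 946*log(t + 7)/105 + C

Factor the denominator: t*(t - 3)*(t - 2)*(t + 5)*(t + 7).
Partial-fraction decomposition: 946/(105*(t + 7)) - 157/(28*(t + 5)) - 13/(42*(t - 2)) + 53/(60*(t - 3)) + 1/(42*t).
Integrate each term: A/(t−a) contributes A·log|t−a|.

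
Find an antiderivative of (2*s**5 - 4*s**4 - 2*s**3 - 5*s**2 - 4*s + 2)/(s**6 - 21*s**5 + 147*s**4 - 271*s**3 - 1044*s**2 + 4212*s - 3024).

Factor the denominator: (s - 7)*(s - 6)**2*(s - 4)*(s - 1)*(s + 3).
Partial-fraction decomposition: 787/(22680*(s + 3)) - 11/(1800*(s - 1)) - 401/(126*(s - 4)) - 497819/(4050*(s - 6)) - 4867/(45*(s - 6)**2) + 23053/(180*(s - 7)).
Integrate each term; A/(s−a) gives A·log|s−a|; A/(s−a)² gives −A/(s−a).

23053*log(s - 7)/180 - 497819*log(s - 6)/4050 - 401*log(s - 4)/126 - 11*log(s - 1)/1800 + 787*log(s + 3)/22680 + 4867/(45*s - 270) + C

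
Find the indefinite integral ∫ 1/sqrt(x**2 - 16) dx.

Substitute x = 4·sec(θ), so dx = 4·sec(θ)*tan(θ) dθ and the radical becomes sqrt(x**2 - 16) = 4·tan(θ) by the Pythagorean identity.
Integrate the resulting trig expression in θ, then back-substitute sec(θ) = x/4, tan(θ) = sqrt(x**2 - 16)/4 (absorbing any constant into C).

log(x + sqrt(x**2 - 16)) + C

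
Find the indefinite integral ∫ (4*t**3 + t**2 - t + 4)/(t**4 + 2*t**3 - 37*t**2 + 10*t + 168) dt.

Factor the denominator: (t - 4)*(t - 3)*(t + 2)*(t + 7).
Partial-fraction decomposition: 656/(275*(t + 7)) - 11/(75*(t + 2)) - 59/(25*(t - 3)) + 136/(33*(t - 4)).
Integrate each term: A/(t−a) contributes A·log|t−a|.

136*log(t - 4)/33 - 59*log(t - 3)/25 - 11*log(t + 2)/75 + 656*log(t + 7)/275 + C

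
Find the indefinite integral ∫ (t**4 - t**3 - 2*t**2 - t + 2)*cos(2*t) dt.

t**4*sin(2*t)/2 - t**3*sin(2*t)/2 + t**3*cos(2*t) - 5*t**2*sin(2*t)/2 - 3*t**2*cos(2*t)/4 + t*sin(2*t)/4 - 5*t*cos(2*t)/2 + 9*sin(2*t)/4 + cos(2*t)/8 + C

Use integration by parts with u = t**4 - t**3 - 2*t**2 - t + 2, dv = cos(2*t) dt, so v = sin(2*t)/2.
Apply parts 4 times (tabular method): alternate signs, differentiate u down to 0, integrate dv up.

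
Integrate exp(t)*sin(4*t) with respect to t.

Let I denote the integral. Integrate by parts with u = sin(4*t), dv = exp(t) dt, so v = exp(t): I = exp(t)*sin(4*t) − 4·∫ exp(t)*cos(4*t) dt.
Apply parts again with u = cos(4*t), dv = exp(t) dt: ∫ exp(t)*cos(4*t) dt = exp(t)*cos(4*t) + 4·I. Substituting back brings back I: I = exp(t)*sin(4*t) - 4*exp(t)*cos(4*t) − 16·I.
Solving for I: (1 + 16)·I equals the remaining terms, so I = (1/17)·(exp(t)*sin(4*t) - 4*exp(t)*cos(4*t)).

exp(t)*sin(4*t)/17 - 4*exp(t)*cos(4*t)/17 + C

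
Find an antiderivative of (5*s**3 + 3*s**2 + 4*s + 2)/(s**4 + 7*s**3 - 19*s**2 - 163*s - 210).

361*log(s - 5)/336 + 34*log(s + 2)/35 - 59*log(s + 3)/16 + 797*log(s + 7)/120 + C

Factor the denominator: (s - 5)*(s + 2)*(s + 3)*(s + 7).
Partial-fraction decomposition: 797/(120*(s + 7)) - 59/(16*(s + 3)) + 34/(35*(s + 2)) + 361/(336*(s - 5)).
Integrate each term: A/(s−a) contributes A·log|s−a|.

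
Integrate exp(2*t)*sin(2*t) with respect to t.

exp(2*t)*sin(2*t)/4 - exp(2*t)*cos(2*t)/4 + C

Let I denote the integral. Integrate by parts with u = sin(2*t), dv = exp(2*t) dt, so v = exp(2*t)/2: I = exp(2*t)*sin(2*t)/2 − ∫ exp(2*t)*cos(2*t) dt.
Apply parts again with u = cos(2*t), dv = exp(2*t) dt: ∫ exp(2*t)*cos(2*t) dt = exp(2*t)*cos(2*t)/2 + I. Substituting back brings back I: I = exp(2*t)*sin(2*t)/2 - exp(2*t)*cos(2*t)/2 − I.
Solving for I: (1 + 1)·I equals the remaining terms, so I = (1/2)·(exp(2*t)*sin(2*t)/2 - exp(2*t)*cos(2*t)/2).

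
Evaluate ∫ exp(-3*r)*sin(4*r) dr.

-3*exp(-3*r)*sin(4*r)/25 - 4*exp(-3*r)*cos(4*r)/25 + C

Let I denote the integral. Integrate by parts with u = sin(4*r), dv = exp(-3*r) dr, so v = -exp(-3*r)/3: I = -exp(-3*r)*sin(4*r)/3 + (4/3)·∫ exp(-3*r)*cos(4*r) dr.
Apply parts again with u = cos(4*r), dv = exp(-3*r) dr: ∫ exp(-3*r)*cos(4*r) dr = -exp(-3*r)*cos(4*r)/3 − (4/3)·I. Substituting back brings back I: I = -exp(-3*r)*sin(4*r)/3 - 4*exp(-3*r)*cos(4*r)/9 − (16/9)·I.
Solving for I: (1 + 16/9)·I equals the remaining terms, so I = (9/25)·(-exp(-3*r)*sin(4*r)/3 - 4*exp(-3*r)*cos(4*r)/9).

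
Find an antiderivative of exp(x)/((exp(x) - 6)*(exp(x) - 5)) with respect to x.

Let u = e^x, du = e^x dx.
The integral becomes ∫ du/((u-6)(u-5)); decompose into partial fractions.

log(exp(x) - 6) - log(exp(x) - 5) + C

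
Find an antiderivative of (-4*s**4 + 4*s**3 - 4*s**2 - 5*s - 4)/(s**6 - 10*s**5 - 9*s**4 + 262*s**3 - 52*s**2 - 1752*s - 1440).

430587*log(s - 6)/78400 - 2129*log(s - 5)/378 + 11*log(s + 1)/882 - 53*log(s + 2)/448 + 166*log(s + 4)/675 + 2249/(280*s - 1680) + C

Factor the denominator: (s - 6)**2*(s - 5)*(s + 1)*(s + 2)*(s + 4).
Partial-fraction decomposition: 166/(675*(s + 4)) - 53/(448*(s + 2)) + 11/(882*(s + 1)) - 2129/(378*(s - 5)) + 430587/(78400*(s - 6)) - 2249/(280*(s - 6)**2).
Integrate each term; A/(s−a) gives A·log|s−a|; A/(s−a)² gives −A/(s−a).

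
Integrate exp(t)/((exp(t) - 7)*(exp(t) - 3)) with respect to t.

Let u = e^t, du = e^t dt.
The integral becomes ∫ du/((u-7)(u-3)); decompose into partial fractions.

log(exp(t) - 7)/4 - log(exp(t) - 3)/4 + C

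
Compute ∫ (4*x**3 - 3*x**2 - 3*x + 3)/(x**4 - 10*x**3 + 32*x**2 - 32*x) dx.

-3*log(x)/32 + 63*log(x - 4)/32 + 17*log(x - 2)/8 - 199/(8*x - 32) + C

Factor the denominator: x*(x - 4)**2*(x - 2).
Partial-fraction decomposition: 17/(8*(x - 2)) + 63/(32*(x - 4)) + 199/(8*(x - 4)**2) - 3/(32*x).
Integrate each term; A/(x−a) gives A·log|x−a|; A/(x−a)² gives −A/(x−a).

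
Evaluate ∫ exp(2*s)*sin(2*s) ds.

exp(2*s)*sin(2*s)/4 - exp(2*s)*cos(2*s)/4 + C

Let I denote the integral. Integrate by parts with u = sin(2*s), dv = exp(2*s) ds, so v = exp(2*s)/2: I = exp(2*s)*sin(2*s)/2 − ∫ exp(2*s)*cos(2*s) ds.
Apply parts again with u = cos(2*s), dv = exp(2*s) ds: ∫ exp(2*s)*cos(2*s) ds = exp(2*s)*cos(2*s)/2 + I. Substituting back brings back I: I = exp(2*s)*sin(2*s)/2 - exp(2*s)*cos(2*s)/2 − I.
Solving for I: (1 + 1)·I equals the remaining terms, so I = (1/2)·(exp(2*s)*sin(2*s)/2 - exp(2*s)*cos(2*s)/2).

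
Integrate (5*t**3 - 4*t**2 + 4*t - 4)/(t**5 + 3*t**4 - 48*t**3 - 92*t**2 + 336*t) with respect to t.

-log(t)/84 + 239*log(t - 6)/780 - 7*log(t - 2)/108 + 101*log(t + 4)/180 - 1943*log(t + 7)/2457 + C

Factor the denominator: t*(t - 6)*(t - 2)*(t + 4)*(t + 7).
Partial-fraction decomposition: -1943/(2457*(t + 7)) + 101/(180*(t + 4)) - 7/(108*(t - 2)) + 239/(780*(t - 6)) - 1/(84*t).
Integrate each term: A/(t−a) contributes A·log|t−a|.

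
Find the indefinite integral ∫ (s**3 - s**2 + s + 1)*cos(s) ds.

s**3*sin(s) - s**2*sin(s) + 3*s**2*cos(s) - 5*s*sin(s) - 2*s*cos(s) + 3*sin(s) - 5*cos(s) + C

Use integration by parts with u = s**3 - s**2 + s + 1, dv = cos(s) ds, so v = sin(s).
Apply parts 3 times (tabular method): alternate signs, differentiate u down to 0, integrate dv up.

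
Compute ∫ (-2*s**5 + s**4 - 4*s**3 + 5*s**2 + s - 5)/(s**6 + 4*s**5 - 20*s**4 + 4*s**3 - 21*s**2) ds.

Factor the denominator: s**2*(s - 3)*(s + 7)*(s**2 + 1).
Partial-fraction decomposition: 3*(s - 7)/(50*(s**2 + 1)) - 1881/(1225*(s + 7)) - 47/(90*(s - 3)) - 1/(441*s) + 5/(21*s**2).
Integrate each term; A/(s−a) gives A·log|s−a|; the (Bs+D)/(s²+p²) term gives a log and an atan.

-log(s)/441 - 47*log(s - 3)/90 - 1881*log(s + 7)/1225 + 3*log(s**2 + 1)/100 - 21*atan(s)/50 - 5/(21*s) + C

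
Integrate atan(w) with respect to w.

Use integration by parts with u = arctan(w), dv = dw.
Then du = 1/(w**2 + 1) dw.

w*atan(w) - log(w**2 + 1)/2 + C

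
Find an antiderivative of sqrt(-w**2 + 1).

Substitute w = sin(θ), so dw = cos(θ) dθ and the radical becomes sqrt(-w**2 + 1) = cos(θ) by the Pythagorean identity.
Integrate the resulting trig expression in θ, then back-substitute θ = asin(w), sin(θ) = w, cos(θ) = sqrt(-w**2 + 1) (absorbing any constant into C).

w*sqrt(-w**2 + 1)/2 + asin(w)/2 + C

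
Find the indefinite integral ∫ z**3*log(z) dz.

z**4*log(z)/4 - z**4/16 + C

Use integration by parts with u = log(z), dv = z**3 dz.
Then du = 1/z dz and v = z**4/4.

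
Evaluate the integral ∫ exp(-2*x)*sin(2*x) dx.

Let I denote the integral. Integrate by parts with u = sin(2*x), dv = exp(-2*x) dx, so v = -exp(-2*x)/2: I = -exp(-2*x)*sin(2*x)/2 + ∫ exp(-2*x)*cos(2*x) dx.
Apply parts again with u = cos(2*x), dv = exp(-2*x) dx: ∫ exp(-2*x)*cos(2*x) dx = -exp(-2*x)*cos(2*x)/2 − I. Substituting back brings back I: I = -exp(-2*x)*sin(2*x)/2 - exp(-2*x)*cos(2*x)/2 − I.
Solving for I: (1 + 1)·I equals the remaining terms, so I = (1/2)·(-exp(-2*x)*sin(2*x)/2 - exp(-2*x)*cos(2*x)/2).

-exp(-2*x)*sin(2*x)/4 - exp(-2*x)*cos(2*x)/4 + C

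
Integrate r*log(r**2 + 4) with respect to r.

r**2*log(r**2 + 4)/2 - r**2/2 + 2*log(r**2 + 4) + C

Let u = r**2 + 4, so du = (2*r) dr.
The integral becomes (1/2)·∫ log(u) du; integrate by parts with u′=log(u), dv′=du.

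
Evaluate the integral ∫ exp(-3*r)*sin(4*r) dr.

Let I denote the integral. Integrate by parts with u = sin(4*r), dv = exp(-3*r) dr, so v = -exp(-3*r)/3: I = -exp(-3*r)*sin(4*r)/3 + (4/3)·∫ exp(-3*r)*cos(4*r) dr.
Apply parts again with u = cos(4*r), dv = exp(-3*r) dr: ∫ exp(-3*r)*cos(4*r) dr = -exp(-3*r)*cos(4*r)/3 − (4/3)·I. Substituting back brings back I: I = -exp(-3*r)*sin(4*r)/3 - 4*exp(-3*r)*cos(4*r)/9 − (16/9)·I.
Solving for I: (1 + 16/9)·I equals the remaining terms, so I = (9/25)·(-exp(-3*r)*sin(4*r)/3 - 4*exp(-3*r)*cos(4*r)/9).

-3*exp(-3*r)*sin(4*r)/25 - 4*exp(-3*r)*cos(4*r)/25 + C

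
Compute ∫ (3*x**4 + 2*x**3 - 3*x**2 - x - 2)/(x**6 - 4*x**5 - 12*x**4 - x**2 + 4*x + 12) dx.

1051*log(x - 6)/2590 + log(x - 1)/60 - 3*log(x + 1)/28 - log(x + 2)/6 - 11*log(x**2 + 1)/148 + 4*atan(x)/37 + C

Factor the denominator: (x - 6)*(x - 1)*(x + 1)*(x + 2)*(x**2 + 1).
Partial-fraction decomposition: -(11*x - 8)/(74*(x**2 + 1)) - 1/(6*(x + 2)) - 3/(28*(x + 1)) + 1/(60*(x - 1)) + 1051/(2590*(x - 6)).
Integrate each term; A/(x−a) gives A·log|x−a|; the (Bx+D)/(x²+p²) term gives a log and an atan.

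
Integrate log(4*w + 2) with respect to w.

w*log(4*w + 2) - w + log(2*w + 1)/2 + C

Use integration by parts with u = log(4*w + 2), dv = dw.
Then du = 4/(4*w + 2) dw and v = w.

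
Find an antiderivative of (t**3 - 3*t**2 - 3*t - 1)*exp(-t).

Use integration by parts with u = t**3 - 3*t**2 - 3*t - 1, dv = exp(-t) dt, so v = -exp(-t).
Apply parts 3 times (tabular method): alternate signs, differentiate u down to 0, integrate dv up.

(-t**3 + 3*t + 4)*exp(-t) + C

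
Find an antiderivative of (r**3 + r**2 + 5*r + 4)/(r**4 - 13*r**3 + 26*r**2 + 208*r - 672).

431*log(r - 7)/33 - 143*log(r - 6)/10 + 13*log(r - 4)/6 + 4*log(r + 4)/55 + C

Factor the denominator: (r - 7)*(r - 6)*(r - 4)*(r + 4).
Partial-fraction decomposition: 4/(55*(r + 4)) + 13/(6*(r - 4)) - 143/(10*(r - 6)) + 431/(33*(r - 7)).
Integrate each term: A/(r−a) contributes A·log|r−a|.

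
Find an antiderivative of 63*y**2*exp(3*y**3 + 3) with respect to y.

7*exp(3*y**3 + 3) + C

Let u = 3*y**3 + 3, so du = (9*y**2) dy.
Rewriting, the integral becomes 7·∫ e^u du = 7·e^u.
Substituting back, u = 3*y**3 + 3.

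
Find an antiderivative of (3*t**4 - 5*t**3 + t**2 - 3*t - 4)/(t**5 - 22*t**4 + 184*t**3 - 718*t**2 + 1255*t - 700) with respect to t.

689*log(t - 7)/9 - 95*log(t - 5)/4 - 448*log(t - 4)/9 - log(t - 1)/36 + 157/(t - 5) + C

Factor the denominator: (t - 7)*(t - 5)**2*(t - 4)*(t - 1).
Partial-fraction decomposition: -1/(36*(t - 1)) - 448/(9*(t - 4)) - 95/(4*(t - 5)) - 157/(t - 5)**2 + 689/(9*(t - 7)).
Integrate each term; A/(t−a) gives A·log|t−a|; A/(t−a)² gives −A/(t−a).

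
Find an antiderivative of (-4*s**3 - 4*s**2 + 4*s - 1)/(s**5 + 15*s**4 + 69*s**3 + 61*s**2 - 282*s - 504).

-41*log(s - 2)/1350 + 2839*log(s + 3)/400 - 175*log(s + 4)/18 + 1147*log(s + 7)/432 + 59/(20*s + 60) + C

Factor the denominator: (s - 2)*(s + 3)**2*(s + 4)*(s + 7).
Partial-fraction decomposition: 1147/(432*(s + 7)) - 175/(18*(s + 4)) + 2839/(400*(s + 3)) - 59/(20*(s + 3)**2) - 41/(1350*(s - 2)).
Integrate each term; A/(s−a) gives A·log|s−a|; A/(s−a)² gives −A/(s−a).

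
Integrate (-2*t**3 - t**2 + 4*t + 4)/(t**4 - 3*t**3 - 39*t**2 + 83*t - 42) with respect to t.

Factor the denominator: (t - 7)*(t - 1)**2*(t + 6).
Partial-fraction decomposition: -376/(637*(t + 6)) + 163/(1764*(t - 1)) - 5/(42*(t - 1)**2) - 703/(468*(t - 7)).
Integrate each term; A/(t−a) gives A·log|t−a|; A/(t−a)² gives −A/(t−a).

-703*log(t - 7)/468 + 163*log(t - 1)/1764 - 376*log(t + 6)/637 + 5/(42*t - 42) + C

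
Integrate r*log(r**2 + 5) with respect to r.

r**2*log(r**2 + 5)/2 - r**2/2 + 5*log(r**2 + 5)/2 + C

Let u = r**2 + 5, so du = (2*r) dr.
The integral becomes (1/2)·∫ log(u) du; integrate by parts with u′=log(u), dv′=du.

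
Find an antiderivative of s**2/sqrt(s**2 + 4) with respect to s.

s*sqrt(s**2 + 4)/2 - 2*log(s + sqrt(s**2 + 4)) + C

Substitute s = 2·tan(θ), so ds = 2·sec(θ)^2 dθ and the radical becomes sqrt(s**2 + 4) = 2·sec(θ) by the Pythagorean identity.
Integrate the resulting trig expression in θ, then back-substitute tan(θ) = s/2, sec(θ) = sqrt(s**2 + 4)/2 (absorbing any constant into C).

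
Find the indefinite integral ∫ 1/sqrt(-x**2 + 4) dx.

Substitute x = 2·sin(θ), so dx = 2·cos(θ) dθ and the radical becomes sqrt(-x**2 + 4) = 2·cos(θ) by the Pythagorean identity.
Integrate the resulting trig expression in θ, then back-substitute θ = asin(x/2), sin(θ) = x/2, cos(θ) = sqrt(-x**2 + 4)/2 (absorbing any constant into C).

asin(x/2) + C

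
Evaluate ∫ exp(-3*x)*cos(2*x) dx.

Let I denote the integral. Integrate by parts with u = cos(2*x), dv = exp(-3*x) dx, so v = -exp(-3*x)/3: I = -exp(-3*x)*cos(2*x)/3 − (2/3)·∫ exp(-3*x)*sin(2*x) dx.
Apply parts again with u = sin(2*x), dv = exp(-3*x) dx: ∫ exp(-3*x)*sin(2*x) dx = -exp(-3*x)*sin(2*x)/3 + (2/3)·I. Substituting back brings back I: I = 2*exp(-3*x)*sin(2*x)/9 - exp(-3*x)*cos(2*x)/3 − (4/9)·I.
Solving for I: (1 + 4/9)·I equals the remaining terms, so I = (9/13)·(2*exp(-3*x)*sin(2*x)/9 - exp(-3*x)*cos(2*x)/3).

2*exp(-3*x)*sin(2*x)/13 - 3*exp(-3*x)*cos(2*x)/13 + C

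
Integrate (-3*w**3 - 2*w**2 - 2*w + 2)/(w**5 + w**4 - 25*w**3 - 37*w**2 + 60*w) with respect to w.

log(w)/30 - 433*log(w - 5)/1440 + log(w - 1)/16 - 71*log(w + 3)/96 + 17*log(w + 4)/18 + C

Factor the denominator: w*(w - 5)*(w - 1)*(w + 3)*(w + 4).
Partial-fraction decomposition: 17/(18*(w + 4)) - 71/(96*(w + 3)) + 1/(16*(w - 1)) - 433/(1440*(w - 5)) + 1/(30*w).
Integrate each term: A/(w−a) contributes A·log|w−a|.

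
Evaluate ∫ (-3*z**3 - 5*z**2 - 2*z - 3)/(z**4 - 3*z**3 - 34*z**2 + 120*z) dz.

-log(z)/40 - 513*log(z - 5)/55 + 283*log(z - 4)/40 - 159*log(z + 6)/220 + C

Factor the denominator: z*(z - 5)*(z - 4)*(z + 6).
Partial-fraction decomposition: -159/(220*(z + 6)) + 283/(40*(z - 4)) - 513/(55*(z - 5)) - 1/(40*z).
Integrate each term: A/(z−a) contributes A·log|z−a|.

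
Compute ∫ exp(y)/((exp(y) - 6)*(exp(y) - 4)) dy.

log(exp(y) - 6)/2 - log(exp(y) - 4)/2 + C

Let u = e^y, du = e^y dy.
The integral becomes ∫ du/((u-6)(u-4)); decompose into partial fractions.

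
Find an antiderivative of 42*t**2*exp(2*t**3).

Let u = 2*t**3, so du = (6*t**2) dt.
Rewriting, the integral becomes 7·∫ e^u du = 7·e^u.
Substituting back, u = 2*t**3.

7*exp(2*t**3) + C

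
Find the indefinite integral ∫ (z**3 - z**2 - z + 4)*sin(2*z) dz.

Use integration by parts with u = z**3 - z**2 - z + 4, dv = sin(2*z) dz, so v = -cos(2*z)/2.
Apply parts 3 times (tabular method): alternate signs, differentiate u down to 0, integrate dv up.

-z**3*cos(2*z)/2 + 3*z**2*sin(2*z)/4 + z**2*cos(2*z)/2 - z*sin(2*z)/2 + 5*z*cos(2*z)/4 - 5*sin(2*z)/8 - 9*cos(2*z)/4 + C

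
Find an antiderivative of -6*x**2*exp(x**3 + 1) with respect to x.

Let u = x**3 + 1, so du = (3*x**2) dx.
Rewriting, the integral becomes -2·∫ e^u du = -2·e^u.
Substituting back, u = x**3 + 1.

-2*exp(x**3 + 1) + C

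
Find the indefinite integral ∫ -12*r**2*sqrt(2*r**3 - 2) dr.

-4*(2*r**3 - 2)**(3/2)/3 + C

Let u = 2*r**3 - 2, so du = (6*r**2) dr.
Rewriting, the integral becomes -2·∫ √u du = -2·(2/3)u^(3/2).
Substituting back, u = 2*r**3 - 2.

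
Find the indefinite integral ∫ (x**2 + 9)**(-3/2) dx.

x/(9*sqrt(x**2 + 9)) + C

Substitute x = 3·tan(θ), so dx = 3·sec(θ)^2 dθ and the radical becomes sqrt(x**2 + 9) = 3·sec(θ) by the Pythagorean identity.
Integrate the resulting trig expression in θ, then back-substitute tan(θ) = x/3, sec(θ) = sqrt(x**2 + 9)/3 (absorbing any constant into C).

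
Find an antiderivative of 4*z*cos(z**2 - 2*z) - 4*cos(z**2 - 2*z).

Let u = z**2 - 2*z, so du = (2*z - 2) dz.
Rewriting, the integral becomes 2·∫ cos(u) du = 2·sin(u).
Substituting back, u = z**2 - 2*z.

2*sin(z**2 - 2*z) + C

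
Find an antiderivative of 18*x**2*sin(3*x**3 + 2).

-2*cos(3*x**3 + 2) + C

Let u = 3*x**3 + 2, so du = (9*x**2) dx.
Rewriting, the integral becomes 2·∫ sin(u) du = 2·-cos(u).
Substituting back, u = 3*x**3 + 2.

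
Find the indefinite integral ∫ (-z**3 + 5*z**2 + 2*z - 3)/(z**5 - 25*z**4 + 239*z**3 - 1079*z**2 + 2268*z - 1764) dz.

Factor the denominator: (z - 7)**2*(z - 6)*(z - 3)*(z - 2).
Partial-fraction decomposition: 13/(100*(z - 2)) - 7/(16*(z - 3)) - 9/(4*(z - 6)) + 1023/(400*(z - 7)) - 87/(20*(z - 7)**2).
Integrate each term; A/(z−a) gives A·log|z−a|; A/(z−a)² gives −A/(z−a).

1023*log(z - 7)/400 - 9*log(z - 6)/4 - 7*log(z - 3)/16 + 13*log(z - 2)/100 + 87/(20*z - 140) + C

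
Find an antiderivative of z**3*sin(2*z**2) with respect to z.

Let u = z², du = 2z dz; rewrite as (1/2)∫ u^1·sin(2u) du.
Now integrate by parts 1 time.

-z**2*cos(2*z**2)/4 + sin(2*z**2)/8 + C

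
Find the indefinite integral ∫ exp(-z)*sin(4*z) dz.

Let I denote the integral. Integrate by parts with u = sin(4*z), dv = exp(-z) dz, so v = -exp(-z): I = -exp(-z)*sin(4*z) + 4·∫ exp(-z)*cos(4*z) dz.
Apply parts again with u = cos(4*z), dv = exp(-z) dz: ∫ exp(-z)*cos(4*z) dz = -exp(-z)*cos(4*z) − 4·I. Substituting back brings back I: I = -exp(-z)*sin(4*z) - 4*exp(-z)*cos(4*z) − 16·I.
Solving for I: (1 + 16)·I equals the remaining terms, so I = (1/17)·(-exp(-z)*sin(4*z) - 4*exp(-z)*cos(4*z)).

-exp(-z)*sin(4*z)/17 - 4*exp(-z)*cos(4*z)/17 + C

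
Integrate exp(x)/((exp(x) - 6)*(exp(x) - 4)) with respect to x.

log(exp(x) - 6)/2 - log(exp(x) - 4)/2 + C

Let u = e^x, du = e^x dx.
The integral becomes ∫ du/((u-4)(u-6)); decompose into partial fractions.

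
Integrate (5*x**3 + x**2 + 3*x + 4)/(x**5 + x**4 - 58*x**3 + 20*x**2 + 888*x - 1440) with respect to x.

Factor the denominator: (x - 5)*(x - 4)*(x - 2)*(x + 6)**2.
Partial-fraction decomposition: -43289/(193600*(x + 6)) + 529/(440*(x + 6)**2) + 9/(64*(x - 2)) - 44/(25*(x - 4)) + 223/(121*(x - 5)).
Integrate each term; A/(x−a) gives A·log|x−a|; A/(x−a)² gives −A/(x−a).

223*log(x - 5)/121 - 44*log(x - 4)/25 + 9*log(x - 2)/64 - 43289*log(x + 6)/193600 - 529/(440*x + 2640) + C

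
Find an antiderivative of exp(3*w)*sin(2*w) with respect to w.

3*exp(3*w)*sin(2*w)/13 - 2*exp(3*w)*cos(2*w)/13 + C

Let I denote the integral. Integrate by parts with u = sin(2*w), dv = exp(3*w) dw, so v = exp(3*w)/3: I = exp(3*w)*sin(2*w)/3 − (2/3)·∫ exp(3*w)*cos(2*w) dw.
Apply parts again with u = cos(2*w), dv = exp(3*w) dw: ∫ exp(3*w)*cos(2*w) dw = exp(3*w)*cos(2*w)/3 + (2/3)·I. Substituting back brings back I: I = exp(3*w)*sin(2*w)/3 - 2*exp(3*w)*cos(2*w)/9 − (4/9)·I.
Solving for I: (1 + 4/9)·I equals the remaining terms, so I = (9/13)·(exp(3*w)*sin(2*w)/3 - 2*exp(3*w)*cos(2*w)/9).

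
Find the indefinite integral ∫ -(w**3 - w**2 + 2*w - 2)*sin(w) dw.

w**3*cos(w) - 3*w**2*sin(w) - w**2*cos(w) + 2*w*sin(w) - 4*w*cos(w) + 4*sin(w) + C

Use integration by parts with u = w**3 - w**2 + 2*w - 2, dv = -sin(w) dw, so v = cos(w).
Apply parts 3 times (tabular method): alternate signs, differentiate u down to 0, integrate dv up.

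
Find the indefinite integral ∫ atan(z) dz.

z*atan(z) - log(z**2 + 1)/2 + C

Use integration by parts with u = arctan(z), dv = dz.
Then du = 1/(z**2 + 1) dz.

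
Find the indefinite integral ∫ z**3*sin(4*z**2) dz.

Let u = z², du = 2z dz; rewrite as (1/2)∫ u^1·sin(4u) du.
Now integrate by parts 1 time.

-z**2*cos(4*z**2)/8 + sin(4*z**2)/32 + C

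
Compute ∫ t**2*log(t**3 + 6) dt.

t**3*log(t**3 + 6)/3 - t**3/3 + 2*log(t**3 + 6) + C

Let u = t**3 + 6, so du = (3*t**2) dt.
The integral becomes (1/3)·∫ log(u) du; integrate by parts with u′=log(u), dv′=du.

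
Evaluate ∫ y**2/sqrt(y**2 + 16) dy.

y*sqrt(y**2 + 16)/2 - 8*log(y + sqrt(y**2 + 16)) + C

Substitute y = 4·tan(θ), so dy = 4·sec(θ)^2 dθ and the radical becomes sqrt(y**2 + 16) = 4·sec(θ) by the Pythagorean identity.
Integrate the resulting trig expression in θ, then back-substitute tan(θ) = y/4, sec(θ) = sqrt(y**2 + 16)/4 (absorbing any constant into C).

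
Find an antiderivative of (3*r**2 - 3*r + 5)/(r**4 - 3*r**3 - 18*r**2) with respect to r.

Factor the denominator: r**2*(r - 6)*(r + 3).
Partial-fraction decomposition: -41/(81*(r + 3)) + 95/(324*(r - 6)) + 23/(108*r) - 5/(18*r**2).
Integrate each term; A/(r−a) gives A·log|r−a|; A/(r−a)² gives −A/(r−a).

23*log(r)/108 + 95*log(r - 6)/324 - 41*log(r + 3)/81 + 5/(18*r) + C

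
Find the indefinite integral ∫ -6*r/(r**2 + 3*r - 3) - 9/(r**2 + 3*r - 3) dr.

-3*log(r**2 + 3*r - 3) + C

Let u = r**2 + 3*r - 3, so du = (2*r + 3) dr.
Rewriting, the integral becomes -3·∫ 1/u du = -3·log(u).
Substituting back, u = r**2 + 3*r - 3.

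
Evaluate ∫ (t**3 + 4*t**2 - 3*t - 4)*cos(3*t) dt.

Use integration by parts with u = t**3 + 4*t**2 - 3*t - 4, dv = cos(3*t) dt, so v = sin(3*t)/3.
Apply parts 3 times (tabular method): alternate signs, differentiate u down to 0, integrate dv up.

t**3*sin(3*t)/3 + 4*t**2*sin(3*t)/3 + t**2*cos(3*t)/3 - 11*t*sin(3*t)/9 + 8*t*cos(3*t)/9 - 44*sin(3*t)/27 - 11*cos(3*t)/27 + C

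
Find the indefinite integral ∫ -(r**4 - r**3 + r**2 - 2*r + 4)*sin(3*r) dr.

r**4*cos(3*r)/3 - 4*r**3*sin(3*r)/9 - r**3*cos(3*r)/3 + r**2*sin(3*r)/3 - r**2*cos(3*r)/9 + 2*r*sin(3*r)/27 - 4*r*cos(3*r)/9 + 4*sin(3*r)/27 + 110*cos(3*r)/81 + C

Use integration by parts with u = r**4 - r**3 + r**2 - 2*r + 4, dv = -sin(3*r) dr, so v = cos(3*r)/3.
Apply parts 4 times (tabular method): alternate signs, differentiate u down to 0, integrate dv up.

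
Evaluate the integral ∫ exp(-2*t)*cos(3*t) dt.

3*exp(-2*t)*sin(3*t)/13 - 2*exp(-2*t)*cos(3*t)/13 + C

Let I denote the integral. Integrate by parts with u = cos(3*t), dv = exp(-2*t) dt, so v = -exp(-2*t)/2: I = -exp(-2*t)*cos(3*t)/2 − (3/2)·∫ exp(-2*t)*sin(3*t) dt.
Apply parts again with u = sin(3*t), dv = exp(-2*t) dt: ∫ exp(-2*t)*sin(3*t) dt = -exp(-2*t)*sin(3*t)/2 + (3/2)·I. Substituting back brings back I: I = 3*exp(-2*t)*sin(3*t)/4 - exp(-2*t)*cos(3*t)/2 − (9/4)·I.
Solving for I: (1 + 9/4)·I equals the remaining terms, so I = (4/13)·(3*exp(-2*t)*sin(3*t)/4 - exp(-2*t)*cos(3*t)/2).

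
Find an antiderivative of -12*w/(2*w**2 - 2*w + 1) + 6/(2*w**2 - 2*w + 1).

-3*log(2*w**2 - 2*w + 1) + C

Let u = 2*w**2 - 2*w + 1, so du = (4*w - 2) dw.
Rewriting, the integral becomes -3·∫ 1/u du = -3·log(u).
Substituting back, u = 2*w**2 - 2*w + 1.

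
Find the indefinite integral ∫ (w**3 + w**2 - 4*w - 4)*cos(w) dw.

w**3*sin(w) + w**2*sin(w) + 3*w**2*cos(w) - 10*w*sin(w) + 2*w*cos(w) - 6*sin(w) - 10*cos(w) + C

Use integration by parts with u = w**3 + w**2 - 4*w - 4, dv = cos(w) dw, so v = sin(w).
Apply parts 3 times (tabular method): alternate signs, differentiate u down to 0, integrate dv up.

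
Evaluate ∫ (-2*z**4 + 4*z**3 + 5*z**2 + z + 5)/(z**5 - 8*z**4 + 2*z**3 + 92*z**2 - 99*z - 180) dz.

-205*log(z - 5)/32 + 167*log(z - 4)/35 - log(z - 3)/48 - log(z + 1)/80 - 223*log(z + 3)/672 + C

Factor the denominator: (z - 5)*(z - 4)*(z - 3)*(z + 1)*(z + 3).
Partial-fraction decomposition: -223/(672*(z + 3)) - 1/(80*(z + 1)) - 1/(48*(z - 3)) + 167/(35*(z - 4)) - 205/(32*(z - 5)).
Integrate each term: A/(z−a) contributes A·log|z−a|.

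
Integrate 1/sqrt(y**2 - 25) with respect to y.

log(y + sqrt(y**2 - 25)) + C

Substitute y = 5·sec(θ), so dy = 5·sec(θ)*tan(θ) dθ and the radical becomes sqrt(y**2 - 25) = 5·tan(θ) by the Pythagorean identity.
Integrate the resulting trig expression in θ, then back-substitute sec(θ) = y/5, tan(θ) = sqrt(y**2 - 25)/5 (absorbing any constant into C).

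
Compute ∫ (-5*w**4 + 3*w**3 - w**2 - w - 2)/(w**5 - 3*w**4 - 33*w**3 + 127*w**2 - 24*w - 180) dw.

Factor the denominator: (w - 5)*(w - 3)*(w - 2)*(w + 1)*(w + 6).
Partial-fraction decomposition: -179/(99*(w + 6)) + 1/(36*(w + 1)) - 8/(9*(w - 2)) + 169/(36*(w - 3)) - 1391/(198*(w - 5)).
Integrate each term: A/(w−a) contributes A·log|w−a|.

-1391*log(w - 5)/198 + 169*log(w - 3)/36 - 8*log(w - 2)/9 + log(w + 1)/36 - 179*log(w + 6)/99 + C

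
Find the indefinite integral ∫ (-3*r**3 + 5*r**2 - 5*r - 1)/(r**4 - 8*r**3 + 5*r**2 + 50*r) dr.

Factor the denominator: r*(r - 5)**2*(r + 2).
Partial-fraction decomposition: -53/(98*(r + 2)) - 2988/(1225*(r - 5)) - 276/(35*(r - 5)**2) - 1/(50*r).
Integrate each term; A/(r−a) gives A·log|r−a|; A/(r−a)² gives −A/(r−a).

-log(r)/50 - 2988*log(r - 5)/1225 - 53*log(r + 2)/98 + 276/(35*r - 175) + C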